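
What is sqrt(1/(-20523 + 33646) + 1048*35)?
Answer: sqrt(6316777584843)/13123 ≈ 191.52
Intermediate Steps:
sqrt(1/(-20523 + 33646) + 1048*35) = sqrt(1/13123 + 36680) = sqrt(481351641/13123) = sqrt(6316777584843)/13123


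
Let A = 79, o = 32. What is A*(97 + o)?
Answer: 10191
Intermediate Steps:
A*(97 + o) = 79*(97 + 32) = 79*129 = 10191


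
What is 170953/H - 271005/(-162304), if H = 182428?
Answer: 19296313963/7402198528 ≈ 2.6068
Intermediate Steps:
170953/H - 271005/(-162304) = 170953/182428 - 271005/(-162304) = 170953*(1/182428) - 271005*(-1/162304) = 170953/182428 + 271005/162304 = 19296313963/7402198528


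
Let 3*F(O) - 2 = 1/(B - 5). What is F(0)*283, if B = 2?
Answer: 1415/9 ≈ 157.22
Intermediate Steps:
F(O) = 5/9 (F(O) = 2/3 + 1/(3*(2 - 5)) = 2/3 + (1/3)/(-3) = 2/3 + (1/3)*(-1/3) = 2/3 - 1/9 = 5/9)
F(0)*283 = (5/9)*283 = 1415/9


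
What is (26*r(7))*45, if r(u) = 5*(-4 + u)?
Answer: 17550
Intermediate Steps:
r(u) = -20 + 5*u
(26*r(7))*45 = (26*(-20 + 5*7))*45 = (26*(-20 + 35))*45 = (26*15)*45 = 390*45 = 17550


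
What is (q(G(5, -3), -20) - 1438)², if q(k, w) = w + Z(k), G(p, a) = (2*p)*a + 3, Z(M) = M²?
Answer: 531441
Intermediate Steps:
G(p, a) = 3 + 2*a*p (G(p, a) = 2*a*p + 3 = 3 + 2*a*p)
q(k, w) = w + k²
(q(G(5, -3), -20) - 1438)² = ((-20 + (3 + 2*(-3)*5)²) - 1438)² = ((-20 + (3 - 30)²) - 1438)² = ((-20 + (-27)²) - 1438)² = ((-20 + 729) - 1438)² = (709 - 1438)² = (-729)² = 531441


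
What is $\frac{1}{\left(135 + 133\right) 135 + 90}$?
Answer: $\frac{1}{36270} \approx 2.7571 \cdot 10^{-5}$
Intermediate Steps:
$\frac{1}{\left(135 + 133\right) 135 + 90} = \frac{1}{268 \cdot 135 + 90} = \frac{1}{36180 + 90} = \frac{1}{36270}$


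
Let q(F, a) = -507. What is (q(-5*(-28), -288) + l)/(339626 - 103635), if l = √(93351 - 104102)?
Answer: -507/235991 + I*√10751/235991 ≈ -0.0021484 + 0.00043937*I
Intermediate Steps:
l = I*√10751 (l = √(-10751) = I*√10751 ≈ 103.69*I)
(q(-5*(-28), -288) + l)/(339626 - 103635) = (-507 + I*√10751)/(339626 - 103635) = (-507 + I*√10751)/235991 = (-507 + I*√10751)*(1/235991) = -507/235991 + I*√10751/235991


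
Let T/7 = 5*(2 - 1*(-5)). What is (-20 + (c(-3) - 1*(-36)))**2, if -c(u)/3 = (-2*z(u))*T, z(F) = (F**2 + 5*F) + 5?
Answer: 2114116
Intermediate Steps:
z(F) = 5 + F**2 + 5*F
T = 245 (T = 7*(5*(2 - 1*(-5))) = 7*(5*(2 + 5)) = 7*(5*7) = 7*35 = 245)
c(u) = 7350 + 1470*u**2 + 7350*u (c(u) = -3*(-2*(5 + u**2 + 5*u))*245 = -3*(-10 - 10*u - 2*u**2)*245 = -3*(-2450 - 2450*u - 490*u**2) = 7350 + 1470*u**2 + 7350*u)
(-20 + (c(-3) - 1*(-36)))**2 = (-20 + ((7350 + 1470*(-3)**2 + 7350*(-3)) - 1*(-36)))**2 = (-20 + ((7350 + 1470*9 - 22050) + 36))**2 = (-20 + ((7350 + 13230 - 22050) + 36))**2 = (-20 + (-1470 + 36))**2 = (-20 - 1434)**2 = (-1454)**2 = 2114116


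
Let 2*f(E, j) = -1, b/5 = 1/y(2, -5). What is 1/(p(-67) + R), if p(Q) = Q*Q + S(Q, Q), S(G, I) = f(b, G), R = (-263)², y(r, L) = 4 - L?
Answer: 2/147315 ≈ 1.3576e-5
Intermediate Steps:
b = 5/9 (b = 5/(4 - 1*(-5)) = 5/(4 + 5) = 5/9 ≈ 0.55556)
f(E, j) = -½ (f(E, j) = (½)*(-1) = -½)
R = 69169
S(G, I) = -½
p(Q) = -½ + Q² (p(Q) = Q*Q - ½ = Q² - ½ = -½ + Q²)
1/(p(-67) + R) = 1/((-½ + (-67)²) + 69169) = 1/((-½ + 4489) + 69169) = 1/(8977/2 + 69169) = 1/(147315/2) = 2/147315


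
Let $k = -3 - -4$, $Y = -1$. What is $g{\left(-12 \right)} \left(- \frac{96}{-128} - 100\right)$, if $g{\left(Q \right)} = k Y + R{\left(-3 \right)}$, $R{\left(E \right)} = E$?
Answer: $397$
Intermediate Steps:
$k = 1$ ($k = -3 + 4 = 1$)
$g{\left(Q \right)} = -4$ ($g{\left(Q \right)} = 1 \left(-1\right) - 3 = -1 - 3 = -4$)
$g{\left(-12 \right)} \left(- \frac{96}{-128} - 100\right) = - 4 \left(- \frac{96}{-128} - 100\right) = - 4 \left(\left(-96\right) \left(- \frac{1}{128}\right) - 100\right) = - 4 \left(\frac{3}{4} - 100\right) = \left(-4\right) \left(- \frac{397}{4}\right) = 397$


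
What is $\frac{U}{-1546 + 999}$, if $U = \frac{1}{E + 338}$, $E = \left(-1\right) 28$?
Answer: $- \frac{1}{169570} \approx -5.8973 \cdot 10^{-6}$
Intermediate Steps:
$E = -28$
$U = \frac{1}{310}$ ($U = \frac{1}{-28 + 338} = \frac{1}{310} \approx 0.0032258$)
$\frac{U}{-1546 + 999} = \frac{1}{-1546 + 999} \cdot \frac{1}{310} = \frac{1}{-547} \cdot \frac{1}{310} = \left(- \frac{1}{547}\right) \frac{1}{310} = - \frac{1}{169570}$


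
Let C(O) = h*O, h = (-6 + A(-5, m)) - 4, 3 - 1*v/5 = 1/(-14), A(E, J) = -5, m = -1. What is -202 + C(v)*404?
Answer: -652864/7 ≈ -93266.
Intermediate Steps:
v = 215/14 (v = 15 - 5/(-14) = 15 - 5*(-1/14) = 15 + 5/14 = 215/14 ≈ 15.357)
h = -15 (h = (-6 - 5) - 4 = -11 - 4 = -15)
C(O) = -15*O
-202 + C(v)*404 = -202 - 15*215/14*404 = -202 - 3225/14*404 = -202 - 651450/7 = -652864/7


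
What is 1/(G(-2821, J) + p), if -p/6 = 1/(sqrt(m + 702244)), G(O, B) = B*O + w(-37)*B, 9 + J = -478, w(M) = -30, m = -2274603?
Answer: 2183121412883/3031126545139033907 - 6*I*sqrt(1572359)/3031126545139033907 ≈ 7.2023e-7 - 2.4821e-15*I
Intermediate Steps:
J = -487 (J = -9 - 478 = -487)
G(O, B) = -30*B + B*O (G(O, B) = B*O - 30*B = -30*B + B*O)
p = 6*I*sqrt(1572359)/1572359 (p = -6/sqrt(-2274603 + 702244) = -6*(-I*sqrt(1572359)/1572359) = -(-6)*I*sqrt(1572359)/1572359 = 6*I*sqrt(1572359)/1572359 ≈ 0.0047849*I)
1/(G(-2821, J) + p) = 1/(-487*(-30 - 2821) + 6*I*sqrt(1572359)/1572359) = 1/(-487*(-2851) + 6*I*sqrt(1572359)/1572359) = 1/(1388437 + 6*I*sqrt(1572359)/1572359)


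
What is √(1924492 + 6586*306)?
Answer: 4*√246238 ≈ 1984.9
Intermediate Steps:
√(1924492 + 6586*306) = √(1924492 + 2015316) = √3939808 = 4*√246238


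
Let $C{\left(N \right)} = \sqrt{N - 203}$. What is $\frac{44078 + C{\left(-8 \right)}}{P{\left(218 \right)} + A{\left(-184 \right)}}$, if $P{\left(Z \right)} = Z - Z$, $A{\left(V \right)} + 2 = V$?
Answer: $- \frac{22039}{93} - \frac{i \sqrt{211}}{186} \approx -236.98 - 0.078096 i$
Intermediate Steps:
$A{\left(V \right)} = -2 + V$
$P{\left(Z \right)} = 0$
$C{\left(N \right)} = \sqrt{-203 + N}$
$\frac{44078 + C{\left(-8 \right)}}{P{\left(218 \right)} + A{\left(-184 \right)}} = \frac{44078 + \sqrt{-203 - 8}}{0 - 186} = \frac{44078 + \sqrt{-211}}{0 - 186} = \frac{44078 + i \sqrt{211}}{-186} = \left(44078 + i \sqrt{211}\right) \left(- \frac{1}{186}\right) = - \frac{22039}{93} - \frac{i \sqrt{211}}{186}$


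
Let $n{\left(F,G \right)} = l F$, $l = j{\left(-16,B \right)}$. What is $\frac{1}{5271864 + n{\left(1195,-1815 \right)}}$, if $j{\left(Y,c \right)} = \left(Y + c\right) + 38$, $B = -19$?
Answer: $\frac{1}{5275449} \approx 1.8956 \cdot 10^{-7}$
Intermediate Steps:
$j{\left(Y,c \right)} = 38 + Y + c$
$l = 3$ ($l = 38 - 16 - 19 = 3$)
$n{\left(F,G \right)} = 3 F$
$\frac{1}{5271864 + n{\left(1195,-1815 \right)}} = \frac{1}{5271864 + 3 \cdot 1195} = \frac{1}{5271864 + 3585} = \frac{1}{5275449}$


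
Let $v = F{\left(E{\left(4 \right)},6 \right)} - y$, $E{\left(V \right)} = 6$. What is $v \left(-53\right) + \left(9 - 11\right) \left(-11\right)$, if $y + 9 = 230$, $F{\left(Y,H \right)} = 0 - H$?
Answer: $12053$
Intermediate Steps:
$F{\left(Y,H \right)} = - H$
$y = 221$ ($y = -9 + 230 = 221$)
$v = -227$ ($v = \left(-1\right) 6 - 221 = -6 - 221 = -227$)
$v \left(-53\right) + \left(9 - 11\right) \left(-11\right) = \left(-227\right) \left(-53\right) + \left(9 - 11\right) \left(-11\right) = 12031 - -22 = 12031 + 22 = 12053$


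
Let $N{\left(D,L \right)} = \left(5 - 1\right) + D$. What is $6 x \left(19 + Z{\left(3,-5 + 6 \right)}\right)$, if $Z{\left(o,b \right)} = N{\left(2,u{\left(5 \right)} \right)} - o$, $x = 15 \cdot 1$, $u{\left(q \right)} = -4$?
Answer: $1980$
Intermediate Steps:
$N{\left(D,L \right)} = 4 + D$
$x = 15$
$Z{\left(o,b \right)} = 6 - o$ ($Z{\left(o,b \right)} = \left(4 + 2\right) - o = 6 - o$)
$6 x \left(19 + Z{\left(3,-5 + 6 \right)}\right) = 6 \cdot 15 \left(19 + \left(6 - 3\right)\right) = 90 \left(19 + \left(6 - 3\right)\right) = 90 \left(19 + 3\right) = 90 \cdot 22 = 1980$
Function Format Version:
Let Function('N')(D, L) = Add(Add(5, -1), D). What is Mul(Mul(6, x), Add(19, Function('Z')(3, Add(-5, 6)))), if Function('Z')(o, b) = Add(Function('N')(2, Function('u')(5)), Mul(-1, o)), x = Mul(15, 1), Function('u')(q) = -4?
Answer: 1980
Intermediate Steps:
Function('N')(D, L) = Add(4, D)
x = 15
Function('Z')(o, b) = Add(6, Mul(-1, o)) (Function('Z')(o, b) = Add(Add(4, 2), Mul(-1, o)) = Add(6, Mul(-1, o)))
Mul(Mul(6, x), Add(19, Function('Z')(3, Add(-5, 6)))) = Mul(Mul(6, 15), Add(19, Add(6, Mul(-1, 3)))) = Mul(90, Add(19, Add(6, -3))) = Mul(90, Add(19, 3)) = Mul(90, 22) = 1980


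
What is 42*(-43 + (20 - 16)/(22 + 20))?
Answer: -1802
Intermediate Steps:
42*(-43 + (20 - 16)/(22 + 20)) = 42*(-43 + 4/42) = 42*(-43 + 4*(1/42)) = 42*(-43 + 2/21) = 42*(-901/21) = -1802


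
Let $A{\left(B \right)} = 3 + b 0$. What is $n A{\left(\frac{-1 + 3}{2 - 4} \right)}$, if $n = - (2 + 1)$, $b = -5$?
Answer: $-9$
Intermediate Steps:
$A{\left(B \right)} = 3$ ($A{\left(B \right)} = 3 - 0 = 3 + 0 = 3$)
$n = -3$ ($n = \left(-1\right) 3 = -3$)
$n A{\left(\frac{-1 + 3}{2 - 4} \right)} = \left(-3\right) 3 = -9$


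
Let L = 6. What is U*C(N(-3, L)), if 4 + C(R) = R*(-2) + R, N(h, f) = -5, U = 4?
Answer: 4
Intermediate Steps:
C(R) = -4 - R (C(R) = -4 + (R*(-2) + R) = -4 + (-2*R + R) = -4 - R)
U*C(N(-3, L)) = 4*(-4 - 1*(-5)) = 4*(-4 + 5) = 4*1 = 4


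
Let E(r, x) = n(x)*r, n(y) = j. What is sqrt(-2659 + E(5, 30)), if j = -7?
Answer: I*sqrt(2694) ≈ 51.904*I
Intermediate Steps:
n(y) = -7
E(r, x) = -7*r
sqrt(-2659 + E(5, 30)) = sqrt(-2659 - 7*5) = sqrt(-2659 - 35) = sqrt(-2694) = I*sqrt(2694)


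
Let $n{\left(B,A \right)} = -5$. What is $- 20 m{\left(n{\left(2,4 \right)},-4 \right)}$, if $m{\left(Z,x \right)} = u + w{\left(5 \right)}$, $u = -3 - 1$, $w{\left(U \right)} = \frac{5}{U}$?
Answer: $60$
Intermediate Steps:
$u = -4$
$m{\left(Z,x \right)} = -3$ ($m{\left(Z,x \right)} = -4 + \frac{5}{5} = -4 + 5 \cdot \frac{1}{5} = -4 + 1 = -3$)
$- 20 m{\left(n{\left(2,4 \right)},-4 \right)} = \left(-20\right) \left(-3\right) = 60$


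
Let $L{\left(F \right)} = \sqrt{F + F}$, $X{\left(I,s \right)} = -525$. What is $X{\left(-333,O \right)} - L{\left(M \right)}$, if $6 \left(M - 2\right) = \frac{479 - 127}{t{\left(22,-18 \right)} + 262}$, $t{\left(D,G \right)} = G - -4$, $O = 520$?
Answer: $-525 - \frac{4 \sqrt{2418}}{93} \approx -527.12$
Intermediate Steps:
$t{\left(D,G \right)} = 4 + G$ ($t{\left(D,G \right)} = G + 4 = 4 + G$)
$M = \frac{208}{93}$ ($M = 2 + \frac{\left(479 - 127\right) \frac{1}{\left(4 - 18\right) + 262}}{6} = 2 + \frac{352 \frac{1}{-14 + 262}}{6} = 2 + \frac{352 \cdot \frac{1}{248}}{6} = 2 + \frac{1}{6} \cdot \frac{44}{31} = 2 + \frac{22}{93} = \frac{208}{93} \approx 2.2366$)
$L{\left(F \right)} = \sqrt{2} \sqrt{F}$ ($L{\left(F \right)} = \sqrt{2 F} = \sqrt{2} \sqrt{F}$)
$X{\left(-333,O \right)} - L{\left(M \right)} = -525 - \sqrt{2} \sqrt{\frac{208}{93}} = -525 - \sqrt{2} \frac{4 \sqrt{1209}}{93} = -525 - \frac{4 \sqrt{2418}}{93}$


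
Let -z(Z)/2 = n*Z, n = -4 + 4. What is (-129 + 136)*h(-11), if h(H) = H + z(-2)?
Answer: -77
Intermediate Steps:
n = 0
z(Z) = 0 (z(Z) = -0*Z = -2*0 = 0)
h(H) = H (h(H) = H + 0 = H)
(-129 + 136)*h(-11) = (-129 + 136)*(-11) = 7*(-11) = -77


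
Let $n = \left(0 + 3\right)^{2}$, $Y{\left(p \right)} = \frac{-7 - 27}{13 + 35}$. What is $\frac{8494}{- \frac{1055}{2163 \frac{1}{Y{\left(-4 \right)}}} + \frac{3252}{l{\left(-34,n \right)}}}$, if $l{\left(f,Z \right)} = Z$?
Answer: $\frac{440940528}{18775471} \approx 23.485$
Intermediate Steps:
$Y{\left(p \right)} = - \frac{17}{24}$ ($Y{\left(p \right)} = - \frac{34}{48} = \left(-34\right) \frac{1}{48} = - \frac{17}{24}$)
$n = 9$ ($n = 3^{2} = 9$)
$\frac{8494}{- \frac{1055}{2163 \frac{1}{Y{\left(-4 \right)}}} + \frac{3252}{l{\left(-34,n \right)}}} = \frac{8494}{- \frac{1055}{2163 \frac{1}{- \frac{17}{24}}} + \frac{3252}{9}} = \frac{8494}{- \frac{1055}{2163 \left(- \frac{24}{17}\right)} + 3252 \cdot \frac{1}{9}} = \frac{8494}{- \frac{1055}{- \frac{51912}{17}} + \frac{1084}{3}} = \frac{8494}{\left(-1055\right) \left(- \frac{17}{51912}\right) + \frac{1084}{3}} = \frac{8494}{\frac{17935}{51912} + \frac{1084}{3}} = \frac{8494}{\frac{18775471}{51912}} = 8494 \cdot \frac{51912}{18775471} = \frac{440940528}{18775471}$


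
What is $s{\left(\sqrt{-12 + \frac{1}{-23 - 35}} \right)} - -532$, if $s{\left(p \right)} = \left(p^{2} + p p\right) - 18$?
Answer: $\frac{14209}{29} \approx 489.97$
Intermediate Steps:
$s{\left(p \right)} = -18 + 2 p^{2}$ ($s{\left(p \right)} = \left(p^{2} + p^{2}\right) - 18 = 2 p^{2} - 18 = -18 + 2 p^{2}$)
$s{\left(\sqrt{-12 + \frac{1}{-23 - 35}} \right)} - -532 = \left(-18 + 2 \left(\sqrt{-12 + \frac{1}{-23 - 35}}\right)^{2}\right) - -532 = \left(-18 + 2 \left(\sqrt{-12 + \frac{1}{-58}}\right)^{2}\right) + 532 = \left(-18 + 2 \left(\sqrt{-12 - \frac{1}{58}}\right)^{2}\right) + 532 = \left(-18 + 2 \left(\sqrt{- \frac{697}{58}}\right)^{2}\right) + 532 = \left(-18 + 2 \left(\frac{i \sqrt{40426}}{58}\right)^{2}\right) + 532 = \left(-18 + 2 \left(- \frac{697}{58}\right)\right) + 532 = \left(-18 - \frac{697}{29}\right) + 532 = - \frac{1219}{29} + 532 = \frac{14209}{29}$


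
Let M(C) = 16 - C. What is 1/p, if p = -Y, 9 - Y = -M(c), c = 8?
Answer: -1/17 ≈ -0.058824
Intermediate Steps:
Y = 17 (Y = 9 - (-1)*(16 - 1*8) = 9 - (-1)*(16 - 8) = 9 - (-1)*8 = 9 - 1*(-8) = 9 + 8 = 17)
p = -17 (p = -1*17 = -17)
1/p = 1/(-17) = -1/17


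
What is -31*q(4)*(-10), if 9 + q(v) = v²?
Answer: 2170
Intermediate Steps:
q(v) = -9 + v²
-31*q(4)*(-10) = -31*(-9 + 4²)*(-10) = -31*(-9 + 16)*(-10) = -31*7*(-10) = -217*(-10) = 2170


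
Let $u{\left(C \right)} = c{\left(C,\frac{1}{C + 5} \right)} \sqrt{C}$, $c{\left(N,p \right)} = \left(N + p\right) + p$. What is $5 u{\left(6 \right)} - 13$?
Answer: $-13 + \frac{340 \sqrt{6}}{11} \approx 62.711$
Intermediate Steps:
$c{\left(N,p \right)} = N + 2 p$
$u{\left(C \right)} = \sqrt{C} \left(C + \frac{2}{5 + C}\right)$ ($u{\left(C \right)} = \left(C + \frac{2}{C + 5}\right) \sqrt{C} = \left(C + \frac{2}{5 + C}\right) \sqrt{C} = \sqrt{C} \left(C + \frac{2}{5 + C}\right)$)
$5 u{\left(6 \right)} - 13 = 5 \frac{\sqrt{6} \left(2 + 6 \left(5 + 6\right)\right)}{5 + 6} - 13 = 5 \frac{\sqrt{6} \left(2 + 6 \cdot 11\right)}{11} - 13 = 5 \sqrt{6} \cdot \frac{1}{11} \left(2 + 66\right) - 13 = 5 \sqrt{6} \cdot \frac{1}{11} \cdot 68 - 13 = 5 \frac{68 \sqrt{6}}{11} - 13 = \frac{340 \sqrt{6}}{11} - 13 = -13 + \frac{340 \sqrt{6}}{11}$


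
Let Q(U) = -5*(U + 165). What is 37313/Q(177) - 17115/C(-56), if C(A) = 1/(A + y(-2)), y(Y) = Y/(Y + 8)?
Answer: 1648650637/1710 ≈ 9.6412e+5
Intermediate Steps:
Q(U) = -825 - 5*U (Q(U) = -5*(165 + U) = -825 - 5*U)
y(Y) = Y/(8 + Y)
C(A) = 1/(-⅓ + A) (C(A) = 1/(A - 2/(8 - 2)) = 1/(A - 2/6) = 1/(A - 2*⅙) = 1/(A - ⅓) = 1/(-⅓ + A))
37313/Q(177) - 17115/C(-56) = 37313/(-825 - 5*177) - 17115/(3/(-1 + 3*(-56))) = 37313/(-825 - 885) - 17115/(3/(-1 - 168)) = 37313/(-1710) - 17115/(3/(-169)) = 37313*(-1/1710) - 17115/(3*(-1/169)) = -37313/1710 - 17115/(-3/169) = -37313/1710 - 17115*(-169/3) = -37313/1710 + 964145 = 1648650637/1710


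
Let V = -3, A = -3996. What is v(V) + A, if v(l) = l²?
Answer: -3987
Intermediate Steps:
v(V) + A = (-3)² - 3996 = 9 - 3996 = -3987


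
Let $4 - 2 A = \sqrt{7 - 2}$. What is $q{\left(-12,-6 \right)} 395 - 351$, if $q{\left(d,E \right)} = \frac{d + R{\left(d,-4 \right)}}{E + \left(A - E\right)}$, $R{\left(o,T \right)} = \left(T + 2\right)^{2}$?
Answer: $- \frac{29141}{11} - \frac{6320 \sqrt{5}}{11} \approx -3933.9$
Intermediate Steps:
$A = 2 - \frac{\sqrt{5}}{2}$ ($A = 2 - \frac{\sqrt{7 - 2}}{2} = 2 - \frac{\sqrt{5}}{2} \approx 0.88197$)
$R{\left(o,T \right)} = \left(2 + T\right)^{2}$
$q{\left(d,E \right)} = \frac{4 + d}{2 - \frac{\sqrt{5}}{2}}$ ($q{\left(d,E \right)} = \frac{d + \left(2 - 4\right)^{2}}{E - \left(-2 + E + \frac{\sqrt{5}}{2}\right)} = \frac{d + \left(-2\right)^{2}}{E - \left(-2 + E + \frac{\sqrt{5}}{2}\right)} = \frac{d + 4}{2 - \frac{\sqrt{5}}{2}} = \frac{4 + d}{2 - \frac{\sqrt{5}}{2}}$)
$q{\left(-12,-6 \right)} 395 - 351 = \frac{4 - 12}{2 - \frac{\sqrt{5}}{2}} \cdot 395 - 351 = \frac{1}{2 - \frac{\sqrt{5}}{2}} \left(-8\right) 395 - 351 = - \frac{8}{2 - \frac{\sqrt{5}}{2}} \cdot 395 - 351 = - \frac{3160}{2 - \frac{\sqrt{5}}{2}} - 351 = -351 - \frac{3160}{2 - \frac{\sqrt{5}}{2}}$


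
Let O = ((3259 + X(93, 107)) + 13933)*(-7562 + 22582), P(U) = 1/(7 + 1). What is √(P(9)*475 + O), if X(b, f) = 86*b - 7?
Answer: √6051979510/4 ≈ 19449.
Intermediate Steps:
P(U) = ⅛ (P(U) = 1/8 = ⅛)
X(b, f) = -7 + 86*b
O = 378248660 (O = ((3259 + (-7 + 86*93)) + 13933)*(-7562 + 22582) = ((3259 + (-7 + 7998)) + 13933)*15020 = ((3259 + 7991) + 13933)*15020 = (11250 + 13933)*15020 = 25183*15020 = 378248660)
√(P(9)*475 + O) = √((⅛)*475 + 378248660) = √(475/8 + 378248660) = √(3025989755/8) = √6051979510/4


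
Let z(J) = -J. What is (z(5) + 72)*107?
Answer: 7169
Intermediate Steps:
(z(5) + 72)*107 = (-1*5 + 72)*107 = (-5 + 72)*107 = 67*107 = 7169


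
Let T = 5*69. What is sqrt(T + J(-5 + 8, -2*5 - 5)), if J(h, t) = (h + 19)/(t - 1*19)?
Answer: sqrt(99518)/17 ≈ 18.557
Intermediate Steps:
T = 345
J(h, t) = (19 + h)/(-19 + t) (J(h, t) = (19 + h)/(t - 19) = (19 + h)/(-19 + t))
sqrt(T + J(-5 + 8, -2*5 - 5)) = sqrt(345 + (19 + (-5 + 8))/(-19 + (-2*5 - 5))) = sqrt(345 + (19 + 3)/(-19 + (-10 - 5))) = sqrt(345 + 22/(-19 - 15)) = sqrt(345 + 22/(-34)) = sqrt(345 - 1/34*22) = sqrt(345 - 11/17) = sqrt(5854/17) = sqrt(99518)/17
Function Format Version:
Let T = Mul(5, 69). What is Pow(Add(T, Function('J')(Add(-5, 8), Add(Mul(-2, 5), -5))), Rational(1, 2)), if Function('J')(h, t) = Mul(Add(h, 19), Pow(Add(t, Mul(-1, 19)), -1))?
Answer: Mul(Rational(1, 17), Pow(99518, Rational(1, 2))) ≈ 18.557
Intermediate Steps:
T = 345
Function('J')(h, t) = Mul(Pow(Add(-19, t), -1), Add(19, h)) (Function('J')(h, t) = Mul(Add(19, h), Pow(Add(t, -19), -1)) = Mul(Add(19, h), Pow(Add(-19, t), -1)) = Mul(Pow(Add(-19, t), -1), Add(19, h)))
Pow(Add(T, Function('J')(Add(-5, 8), Add(Mul(-2, 5), -5))), Rational(1, 2)) = Pow(Add(345, Mul(Pow(Add(-19, Add(Mul(-2, 5), -5)), -1), Add(19, Add(-5, 8)))), Rational(1, 2)) = Pow(Add(345, Mul(Pow(Add(-19, Add(-10, -5)), -1), Add(19, 3))), Rational(1, 2)) = Pow(Add(345, Mul(Pow(Add(-19, -15), -1), 22)), Rational(1, 2)) = Pow(Add(345, Mul(Pow(-34, -1), 22)), Rational(1, 2)) = Pow(Add(345, Mul(Rational(-1, 34), 22)), Rational(1, 2)) = Pow(Add(345, Rational(-11, 17)), Rational(1, 2)) = Pow(Rational(5854, 17), Rational(1, 2)) = Mul(Rational(1, 17), Pow(99518, Rational(1, 2)))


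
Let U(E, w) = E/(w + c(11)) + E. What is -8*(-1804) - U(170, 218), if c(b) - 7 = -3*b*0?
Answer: 641756/45 ≈ 14261.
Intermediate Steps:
c(b) = 7 (c(b) = 7 - 3*b*0 = 7 + 0 = 7)
U(E, w) = E + E/(7 + w) (U(E, w) = E/(w + 7) + E = E/(7 + w) + E = E + E/(7 + w))
-8*(-1804) - U(170, 218) = -8*(-1804) - 170*(8 + 218)/(7 + 218) = 14432 - 170*226/225 = 14432 - 1*7684/45 = 14432 - 7684/45 = 641756/45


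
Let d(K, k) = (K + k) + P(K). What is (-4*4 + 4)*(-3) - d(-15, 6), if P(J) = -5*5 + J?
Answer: 85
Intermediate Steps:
P(J) = -25 + J
d(K, k) = -25 + k + 2*K (d(K, k) = (K + k) + (-25 + K) = -25 + k + 2*K)
(-4*4 + 4)*(-3) - d(-15, 6) = (-4*4 + 4)*(-3) - (-25 + 6 + 2*(-15)) = (-16 + 4)*(-3) - (-25 + 6 - 30) = -12*(-3) - 1*(-49) = 36 + 49 = 85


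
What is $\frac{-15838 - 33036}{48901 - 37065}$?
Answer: $- \frac{24437}{5918} \approx -4.1293$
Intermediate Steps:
$\frac{-15838 - 33036}{48901 - 37065} = - \frac{48874}{11836} = \left(-48874\right) \frac{1}{11836} = - \frac{24437}{5918}$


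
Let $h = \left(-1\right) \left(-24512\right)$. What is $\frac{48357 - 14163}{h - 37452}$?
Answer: $- \frac{17097}{6470} \approx -2.6425$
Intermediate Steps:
$h = 24512$
$\frac{48357 - 14163}{h - 37452} = \frac{48357 - 14163}{24512 - 37452} = \frac{34194}{-12940} = 34194 \left(- \frac{1}{12940}\right) = - \frac{17097}{6470}$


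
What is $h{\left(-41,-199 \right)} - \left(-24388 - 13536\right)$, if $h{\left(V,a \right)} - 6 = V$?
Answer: $37889$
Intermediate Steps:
$h{\left(V,a \right)} = 6 + V$
$h{\left(-41,-199 \right)} - \left(-24388 - 13536\right) = \left(6 - 41\right) - \left(-24388 - 13536\right) = -35 - \left(-24388 - 13536\right) = -35 - -37924 = -35 + 37924 = 37889$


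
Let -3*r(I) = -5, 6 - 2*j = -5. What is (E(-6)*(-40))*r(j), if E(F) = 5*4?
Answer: -4000/3 ≈ -1333.3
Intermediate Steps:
j = 11/2 (j = 3 - 1/2*(-5) = 3 + 5/2 = 11/2 ≈ 5.5000)
r(I) = 5/3 (r(I) = -1/3*(-5) = 5/3)
E(F) = 20
(E(-6)*(-40))*r(j) = (20*(-40))*(5/3) = -800*5/3 = -4000/3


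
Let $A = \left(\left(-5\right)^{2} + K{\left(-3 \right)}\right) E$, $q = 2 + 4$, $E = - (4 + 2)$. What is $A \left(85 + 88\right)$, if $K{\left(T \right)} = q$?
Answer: $-32178$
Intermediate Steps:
$E = -6$ ($E = \left(-1\right) 6 = -6$)
$q = 6$
$K{\left(T \right)} = 6$
$A = -186$ ($A = \left(\left(-5\right)^{2} + 6\right) \left(-6\right) = \left(25 + 6\right) \left(-6\right) = 31 \left(-6\right) = -186$)
$A \left(85 + 88\right) = - 186 \left(85 + 88\right) = \left(-186\right) 173 = -32178$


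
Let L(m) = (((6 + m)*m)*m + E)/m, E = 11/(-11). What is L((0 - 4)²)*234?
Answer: 658827/8 ≈ 82353.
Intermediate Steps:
E = -1 (E = 11*(-1/11) = -1)
L(m) = (-1 + m²*(6 + m))/m (L(m) = (((6 + m)*m)*m - 1)/m = ((m*(6 + m))*m - 1)/m = (m²*(6 + m) - 1)/m = (-1 + m²*(6 + m))/m)
L((0 - 4)²)*234 = ((-1 + ((0 - 4)²)²*(6 + (0 - 4)²))/((0 - 4)²))*234 = ((-1 + ((-4)²)²*(6 + (-4)²))/((-4)²))*234 = ((-1 + 16²*(6 + 16))/16)*234 = ((-1 + 256*22)/16)*234 = ((-1 + 5632)/16)*234 = ((1/16)*5631)*234 = (5631/16)*234 = 658827/8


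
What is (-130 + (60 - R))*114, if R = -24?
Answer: -5244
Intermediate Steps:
(-130 + (60 - R))*114 = (-130 + (60 - 1*(-24)))*114 = (-130 + (60 + 24))*114 = (-130 + 84)*114 = -46*114 = -5244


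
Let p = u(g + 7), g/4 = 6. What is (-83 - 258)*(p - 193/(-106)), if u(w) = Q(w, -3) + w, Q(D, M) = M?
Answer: -1077901/106 ≈ -10169.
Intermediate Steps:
g = 24 (g = 4*6 = 24)
u(w) = -3 + w
p = 28 (p = -3 + (24 + 7) = -3 + 31 = 28)
(-83 - 258)*(p - 193/(-106)) = (-83 - 258)*(28 - 193/(-106)) = -341*(28 - 193*(-1)/106) = -341*(28 - 1*(-193/106)) = -341*(28 + 193/106) = -341*3161/106 = -1077901/106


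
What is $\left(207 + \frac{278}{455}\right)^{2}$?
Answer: $\frac{8923258369}{207025} \approx 43102.0$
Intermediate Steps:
$\left(207 + \frac{278}{455}\right)^{2} = \left(\frac{94463}{455}\right)^{2} = \frac{8923258369}{207025}$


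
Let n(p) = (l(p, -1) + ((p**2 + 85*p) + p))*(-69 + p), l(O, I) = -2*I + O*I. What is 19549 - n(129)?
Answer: -1636931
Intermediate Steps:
l(O, I) = -2*I + I*O
n(p) = (-69 + p)*(2 + p**2 + 85*p) (n(p) = (-(-2 + p) + ((p**2 + 85*p) + p))*(-69 + p) = ((2 - p) + (p**2 + 86*p))*(-69 + p) = (2 + p**2 + 85*p)*(-69 + p) = (-69 + p)*(2 + p**2 + 85*p))
19549 - n(129) = 19549 - (-138 + 129**3 - 5863*129 + 16*129**2) = 19549 - (-138 + 2146689 - 756327 + 16*16641) = 19549 - (-138 + 2146689 - 756327 + 266256) = 19549 - 1*1656480 = 19549 - 1656480 = -1636931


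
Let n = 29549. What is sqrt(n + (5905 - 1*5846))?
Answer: 2*sqrt(7402) ≈ 172.07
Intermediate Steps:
sqrt(n + (5905 - 1*5846)) = sqrt(29549 + (5905 - 1*5846)) = sqrt(29549 + (5905 - 5846)) = sqrt(29549 + 59) = sqrt(29608) = 2*sqrt(7402)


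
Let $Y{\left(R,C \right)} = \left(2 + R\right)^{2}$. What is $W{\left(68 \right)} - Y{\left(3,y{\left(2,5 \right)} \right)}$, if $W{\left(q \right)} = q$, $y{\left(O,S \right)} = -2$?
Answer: $43$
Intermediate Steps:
$W{\left(68 \right)} - Y{\left(3,y{\left(2,5 \right)} \right)} = 68 - \left(2 + 3\right)^{2} = 68 - 5^{2} = 68 - 25 = 43$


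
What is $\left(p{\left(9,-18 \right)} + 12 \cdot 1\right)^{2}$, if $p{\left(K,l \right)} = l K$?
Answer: $22500$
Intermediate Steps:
$p{\left(K,l \right)} = K l$
$\left(p{\left(9,-18 \right)} + 12 \cdot 1\right)^{2} = \left(9 \left(-18\right) + 12 \cdot 1\right)^{2} = \left(-162 + 12\right)^{2} = \left(-150\right)^{2} = 22500$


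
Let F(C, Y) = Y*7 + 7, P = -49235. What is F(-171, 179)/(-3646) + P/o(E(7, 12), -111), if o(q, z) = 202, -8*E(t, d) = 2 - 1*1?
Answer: -89882665/368246 ≈ -244.08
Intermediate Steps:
F(C, Y) = 7 + 7*Y (F(C, Y) = 7*Y + 7 = 7 + 7*Y)
E(t, d) = -⅛ (E(t, d) = -(2 - 1*1)/8 = -(2 - 1)/8 = -⅛*1 = -⅛)
F(-171, 179)/(-3646) + P/o(E(7, 12), -111) = (7 + 7*179)/(-3646) - 49235/202 = (7 + 1253)*(-1/3646) - 49235*1/202 = 1260*(-1/3646) - 49235/202 = -630/1823 - 49235/202 = -89882665/368246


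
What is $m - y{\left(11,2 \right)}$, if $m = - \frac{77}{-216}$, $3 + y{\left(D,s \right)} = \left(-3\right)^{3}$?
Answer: $\frac{6557}{216} \approx 30.356$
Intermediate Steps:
$y{\left(D,s \right)} = -30$ ($y{\left(D,s \right)} = -3 + \left(-3\right)^{3} = -3 - 27 = -30$)
$m = \frac{77}{216}$ ($m = \left(-77\right) \left(- \frac{1}{216}\right) = \frac{77}{216} \approx 0.35648$)
$m - y{\left(11,2 \right)} = \frac{77}{216} - -30 = \frac{77}{216} + 30 = \frac{6557}{216}$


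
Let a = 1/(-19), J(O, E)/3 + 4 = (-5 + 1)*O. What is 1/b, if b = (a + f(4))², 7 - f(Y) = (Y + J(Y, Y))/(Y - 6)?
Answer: 361/160000 ≈ 0.0022562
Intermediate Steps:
J(O, E) = -12 - 12*O (J(O, E) = -12 + 3*((-5 + 1)*O) = -12 + 3*(-4*O) = -12 - 12*O)
a = -1/19 ≈ -0.052632
f(Y) = 7 - (-12 - 11*Y)/(-6 + Y) (f(Y) = 7 - (Y + (-12 - 12*Y))/(Y - 6) = 7 - (-12 - 11*Y)/(-6 + Y))
b = 160000/361 (b = (-1/19 + 6*(-5 + 3*4)/(-6 + 4))² = (-1/19 + 6*(-5 + 12)/(-2))² = (-1/19 + 6*(-½)*7)² = (-1/19 - 21)² = (-400/19)² = 160000/361 ≈ 443.21)
1/b = 1/(160000/361) = 361/160000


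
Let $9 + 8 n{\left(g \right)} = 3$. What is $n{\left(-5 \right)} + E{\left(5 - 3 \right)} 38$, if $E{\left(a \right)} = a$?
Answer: $\frac{301}{4} \approx 75.25$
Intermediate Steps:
$n{\left(g \right)} = - \frac{3}{4}$ ($n{\left(g \right)} = - \frac{9}{8} + \frac{1}{8} \cdot 3 = - \frac{9}{8} + \frac{3}{8} = - \frac{3}{4}$)
$n{\left(-5 \right)} + E{\left(5 - 3 \right)} 38 = - \frac{3}{4} + \left(5 - 3\right) 38 = - \frac{3}{4} + 2 \cdot 38 = - \frac{3}{4} + 76 = \frac{301}{4}$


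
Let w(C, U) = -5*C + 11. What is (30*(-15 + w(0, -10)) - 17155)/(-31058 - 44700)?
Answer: 17275/75758 ≈ 0.22803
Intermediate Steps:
w(C, U) = 11 - 5*C
(30*(-15 + w(0, -10)) - 17155)/(-31058 - 44700) = (30*(-15 + (11 - 5*0)) - 17155)/(-31058 - 44700) = (30*(-15 + (11 + 0)) - 17155)/(-75758) = (30*(-15 + 11) - 17155)*(-1/75758) = (30*(-4) - 17155)*(-1/75758) = (-120 - 17155)*(-1/75758) = -17275*(-1/75758) = 17275/75758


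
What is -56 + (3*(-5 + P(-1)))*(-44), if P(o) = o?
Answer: 736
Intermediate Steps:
-56 + (3*(-5 + P(-1)))*(-44) = -56 + (3*(-5 - 1))*(-44) = -56 + (3*(-6))*(-44) = -56 - 18*(-44) = -56 + 792 = 736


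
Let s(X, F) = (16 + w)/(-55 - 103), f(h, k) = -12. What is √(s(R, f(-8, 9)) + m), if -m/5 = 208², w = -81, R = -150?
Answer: I*√5400202210/158 ≈ 465.1*I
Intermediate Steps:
s(X, F) = 65/158 (s(X, F) = (16 - 81)/(-55 - 103) = -65/(-158) = -65*(-1/158) = 65/158)
m = -216320 (m = -5*208² = -5*43264 = -216320)
√(s(R, f(-8, 9)) + m) = √(65/158 - 216320) = √(-34178495/158) = I*√5400202210/158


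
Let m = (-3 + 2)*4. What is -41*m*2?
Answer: 328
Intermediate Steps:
m = -4 (m = -1*4 = -4)
-41*m*2 = -41*(-4)*2 = 164*2 = 328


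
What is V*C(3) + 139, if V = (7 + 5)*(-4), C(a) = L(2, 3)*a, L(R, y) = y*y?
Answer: -1157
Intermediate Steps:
L(R, y) = y²
C(a) = 9*a (C(a) = 3²*a = 9*a)
V = -48 (V = 12*(-4) = -48)
V*C(3) + 139 = -432*3 + 139 = -48*27 + 139 = -1296 + 139 = -1157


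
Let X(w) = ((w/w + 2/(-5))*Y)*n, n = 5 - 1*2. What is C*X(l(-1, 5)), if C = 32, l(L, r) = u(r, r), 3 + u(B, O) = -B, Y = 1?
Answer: 288/5 ≈ 57.600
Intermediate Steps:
n = 3 (n = 5 - 2 = 3)
u(B, O) = -3 - B
l(L, r) = -3 - r
X(w) = 9/5 (X(w) = ((w/w + 2/(-5))*1)*3 = ((1 + 2*(-⅕))*1)*3 = ((1 - ⅖)*1)*3 = ((⅗)*1)*3 = (⅗)*3 = 9/5)
C*X(l(-1, 5)) = 32*(9/5) = 288/5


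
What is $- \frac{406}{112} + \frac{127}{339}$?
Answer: $- \frac{8815}{2712} \approx -3.2504$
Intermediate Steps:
$- \frac{406}{112} + \frac{127}{339} = \left(-406\right) \frac{1}{112} + 127 \cdot \frac{1}{339} = - \frac{29}{8} + \frac{127}{339} = - \frac{8815}{2712}$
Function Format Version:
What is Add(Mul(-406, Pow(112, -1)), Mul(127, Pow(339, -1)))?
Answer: Rational(-8815, 2712) ≈ -3.2504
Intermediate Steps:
Add(Mul(-406, Pow(112, -1)), Mul(127, Pow(339, -1))) = Add(Mul(-406, Rational(1, 112)), Mul(127, Rational(1, 339))) = Add(Rational(-29, 8), Rational(127, 339)) = Rational(-8815, 2712)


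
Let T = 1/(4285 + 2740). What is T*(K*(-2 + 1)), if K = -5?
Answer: 1/1405 ≈ 0.00071174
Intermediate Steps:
T = 1/7025 ≈ 0.00014235
T*(K*(-2 + 1)) = (-5*(-2 + 1))/7025 = (-5*(-1))/7025 = (1/7025)*5 = 1/1405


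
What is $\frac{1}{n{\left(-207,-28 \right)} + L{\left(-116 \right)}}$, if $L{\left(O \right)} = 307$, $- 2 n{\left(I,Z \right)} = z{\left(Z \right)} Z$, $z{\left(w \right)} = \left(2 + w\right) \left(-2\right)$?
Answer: $\frac{1}{1035} \approx 0.00096618$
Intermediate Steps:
$z{\left(w \right)} = -4 - 2 w$
$n{\left(I,Z \right)} = - \frac{Z \left(-4 - 2 Z\right)}{2}$ ($n{\left(I,Z \right)} = - \frac{\left(-4 - 2 Z\right) Z}{2} = - \frac{Z \left(-4 - 2 Z\right)}{2}$)
$\frac{1}{n{\left(-207,-28 \right)} + L{\left(-116 \right)}} = \frac{1}{- 28 \left(2 - 28\right) + 307} = \frac{1}{\left(-28\right) \left(-26\right) + 307} = \frac{1}{728 + 307} = \frac{1}{1035}$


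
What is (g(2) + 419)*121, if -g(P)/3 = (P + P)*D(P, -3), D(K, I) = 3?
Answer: 46343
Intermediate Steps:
g(P) = -18*P (g(P) = -3*(P + P)*3 = -3*2*P*3 = -18*P)
(g(2) + 419)*121 = (-18*2 + 419)*121 = (-36 + 419)*121 = 383*121 = 46343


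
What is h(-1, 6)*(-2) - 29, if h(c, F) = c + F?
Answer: -39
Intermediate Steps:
h(c, F) = F + c
h(-1, 6)*(-2) - 29 = (6 - 1)*(-2) - 29 = 5*(-2) - 29 = -10 - 29 = -39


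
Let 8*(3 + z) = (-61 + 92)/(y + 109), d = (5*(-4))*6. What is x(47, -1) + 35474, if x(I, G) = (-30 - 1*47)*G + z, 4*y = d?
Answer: 22466367/632 ≈ 35548.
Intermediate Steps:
d = -120 (d = -20*6 = -120)
y = -30 (y = (¼)*(-120) = -30)
z = -1865/632 (z = -3 + ((-61 + 92)/(-30 + 109))/8 = -3 + (31/79)/8 = -3 + (31*(1/79))/8 = -3 + (⅛)*(31/79) = -3 + 31/632 = -1865/632 ≈ -2.9510)
x(I, G) = -1865/632 - 77*G (x(I, G) = (-30 - 1*47)*G - 1865/632 = (-30 - 47)*G - 1865/632 = -77*G - 1865/632 = -1865/632 - 77*G)
x(47, -1) + 35474 = (-1865/632 - 77*(-1)) + 35474 = (-1865/632 + 77) + 35474 = 46799/632 + 35474 = 22466367/632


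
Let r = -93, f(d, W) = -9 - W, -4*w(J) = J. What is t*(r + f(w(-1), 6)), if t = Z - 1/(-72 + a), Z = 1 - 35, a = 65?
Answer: 25596/7 ≈ 3656.6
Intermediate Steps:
w(J) = -J/4
Z = -34
t = -237/7 (t = -34 - 1/(-72 + 65) = -34 - 1/(-7) = -34 - 1*(-⅐) = -34 + ⅐ = -237/7 ≈ -33.857)
t*(r + f(w(-1), 6)) = -237*(-93 + (-9 - 1*6))/7 = -237*(-93 + (-9 - 6))/7 = -237*(-93 - 15)/7 = -237/7*(-108) = 25596/7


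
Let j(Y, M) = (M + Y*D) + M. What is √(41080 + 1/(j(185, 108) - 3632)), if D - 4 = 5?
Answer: √125951319329/1751 ≈ 202.68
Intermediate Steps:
D = 9 (D = 4 + 5 = 9)
j(Y, M) = 2*M + 9*Y (j(Y, M) = (M + Y*9) + M = (M + 9*Y) + M = 2*M + 9*Y)
√(41080 + 1/(j(185, 108) - 3632)) = √(41080 + 1/((2*108 + 9*185) - 3632)) = √(41080 + 1/((216 + 1665) - 3632)) = √(41080 + 1/(1881 - 3632)) = √(41080 + 1/(-1751)) = √(41080 - 1/1751) = √(71931079/1751) = √125951319329/1751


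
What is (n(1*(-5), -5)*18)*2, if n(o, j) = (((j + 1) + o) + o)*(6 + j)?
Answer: -504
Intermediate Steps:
n(o, j) = (6 + j)*(1 + j + 2*o) (n(o, j) = (((1 + j) + o) + o)*(6 + j) = ((1 + j + o) + o)*(6 + j) = (1 + j + 2*o)*(6 + j) = (6 + j)*(1 + j + 2*o))
(n(1*(-5), -5)*18)*2 = ((6 + (-5)² + 7*(-5) + 12*(1*(-5)) + 2*(-5)*(1*(-5)))*18)*2 = ((6 + 25 - 35 + 12*(-5) + 2*(-5)*(-5))*18)*2 = ((6 + 25 - 35 - 60 + 50)*18)*2 = -14*18*2 = -252*2 = -504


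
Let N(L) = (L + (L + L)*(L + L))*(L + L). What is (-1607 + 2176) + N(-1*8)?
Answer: -3399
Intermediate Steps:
N(L) = 2*L*(L + 4*L²) (N(L) = (L + (2*L)*(2*L))*(2*L) = (L + 4*L²)*(2*L) = 2*L*(L + 4*L²))
(-1607 + 2176) + N(-1*8) = (-1607 + 2176) + (-1*8)²*(2 + 8*(-1*8)) = 569 + (-8)²*(2 + 8*(-8)) = 569 + 64*(2 - 64) = 569 + 64*(-62) = 569 - 3968 = -3399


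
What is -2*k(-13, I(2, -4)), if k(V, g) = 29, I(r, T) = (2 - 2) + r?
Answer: -58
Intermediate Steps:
I(r, T) = r (I(r, T) = 0 + r = r)
-2*k(-13, I(2, -4)) = -2*29 = -58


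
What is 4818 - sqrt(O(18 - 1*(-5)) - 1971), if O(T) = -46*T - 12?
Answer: 4818 - I*sqrt(3041) ≈ 4818.0 - 55.145*I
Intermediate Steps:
O(T) = -12 - 46*T
4818 - sqrt(O(18 - 1*(-5)) - 1971) = 4818 - sqrt((-12 - 46*(18 - 1*(-5))) - 1971) = 4818 - sqrt((-12 - 46*(18 + 5)) - 1971) = 4818 - sqrt((-12 - 46*23) - 1971) = 4818 - sqrt((-12 - 1058) - 1971) = 4818 - sqrt(-1070 - 1971) = 4818 - sqrt(-3041) = 4818 - I*sqrt(3041)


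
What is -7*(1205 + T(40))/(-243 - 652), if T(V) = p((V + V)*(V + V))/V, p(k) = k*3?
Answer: 2359/179 ≈ 13.179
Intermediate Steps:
p(k) = 3*k
T(V) = 12*V (T(V) = (3*((V + V)*(V + V)))/V = (3*((2*V)*(2*V)))/V = (3*(4*V²))/V = (12*V²)/V = 12*V)
-7*(1205 + T(40))/(-243 - 652) = -7*(1205 + 12*40)/(-243 - 652) = -7*(1205 + 480)/(-895) = -11795*(-1)/895 = -7*(-337/179) = 2359/179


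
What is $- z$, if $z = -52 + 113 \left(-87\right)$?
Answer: $9883$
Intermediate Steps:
$z = -9883$ ($z = -52 - 9831 = -9883$)
$- z = \left(-1\right) \left(-9883\right) = 9883$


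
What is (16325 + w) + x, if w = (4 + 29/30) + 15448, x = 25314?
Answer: 1712759/30 ≈ 57092.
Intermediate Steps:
w = 463589/30 (w = (4 + (1/30)*29) + 15448 = (4 + 29/30) + 15448 = 149/30 + 15448 = 463589/30 ≈ 15453.)
(16325 + w) + x = (16325 + 463589/30) + 25314 = 953339/30 + 25314 = 1712759/30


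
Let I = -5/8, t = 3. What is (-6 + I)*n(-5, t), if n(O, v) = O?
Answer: 265/8 ≈ 33.125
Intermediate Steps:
I = -5/8 (I = -5*1/8 = -5/8 ≈ -0.62500)
(-6 + I)*n(-5, t) = (-6 - 5/8)*(-5) = -53/8*(-5) = 265/8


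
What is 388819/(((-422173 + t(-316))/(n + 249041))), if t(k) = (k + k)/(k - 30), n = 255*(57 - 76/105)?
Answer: -124020437749380/511249291 ≈ -2.4258e+5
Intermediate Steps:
n = 100453/7 (n = 255*(57 - 76*1/105) = 255*(57 - 76/105) = 255*(5909/105) = 100453/7 ≈ 14350.)
t(k) = 2*k/(-30 + k) (t(k) = (2*k)/(-30 + k) = 2*k/(-30 + k))
388819/(((-422173 + t(-316))/(n + 249041))) = 388819/(((-422173 + 2*(-316)/(-30 - 316))/(100453/7 + 249041))) = 388819/(((-422173 + 2*(-316)/(-346))/(1843740/7))) = 388819/(((-422173 + 2*(-316)*(-1/346))*(7/1843740))) = 388819/(((-422173 + 316/173)*(7/1843740))) = 388819/((-73035613/173*7/1843740)) = 388819/(-511249291/318967020) = 388819*(-318967020/511249291) = -124020437749380/511249291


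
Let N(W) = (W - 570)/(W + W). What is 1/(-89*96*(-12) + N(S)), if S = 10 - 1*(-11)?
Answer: 14/1435209 ≈ 9.7547e-6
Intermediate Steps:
S = 21 (S = 10 + 11 = 21)
N(W) = (-570 + W)/(2*W) (N(W) = (-570 + W)/((2*W)) = (-570 + W)*(1/(2*W)) = (-570 + W)/(2*W))
1/(-89*96*(-12) + N(S)) = 1/(-89*96*(-12) + (½)*(-570 + 21)/21) = 1/(-8544*(-12) + (½)*(1/21)*(-549)) = 1/(102528 - 183/14) = 1/(1435209/14) = 14/1435209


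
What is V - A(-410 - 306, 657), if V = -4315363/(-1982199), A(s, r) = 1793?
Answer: -3549767444/1982199 ≈ -1790.8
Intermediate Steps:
V = 4315363/1982199 (V = -4315363*(-1/1982199) = 4315363/1982199 ≈ 2.1771)
V - A(-410 - 306, 657) = 4315363/1982199 - 1*1793 = 4315363/1982199 - 1793 = -3549767444/1982199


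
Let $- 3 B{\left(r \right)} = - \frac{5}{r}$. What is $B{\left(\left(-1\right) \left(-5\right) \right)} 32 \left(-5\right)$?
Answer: $- \frac{160}{3} \approx -53.333$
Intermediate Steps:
$B{\left(r \right)} = \frac{5}{3 r}$ ($B{\left(r \right)} = - \frac{\left(-5\right) \frac{1}{r}}{3} = \frac{5}{3 r}$)
$B{\left(\left(-1\right) \left(-5\right) \right)} 32 \left(-5\right) = \frac{5}{3 \left(\left(-1\right) \left(-5\right)\right)} 32 \left(-5\right) = \frac{5}{3 \cdot 5} \cdot 32 \left(-5\right) = \frac{5}{3} \cdot \frac{1}{5} \cdot 32 \left(-5\right) = \frac{1}{3} \cdot 32 \left(-5\right) = \frac{32}{3} \left(-5\right) = - \frac{160}{3}$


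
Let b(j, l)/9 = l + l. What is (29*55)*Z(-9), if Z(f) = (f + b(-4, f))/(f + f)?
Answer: 30305/2 ≈ 15153.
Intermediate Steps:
b(j, l) = 18*l (b(j, l) = 9*(l + l) = 9*(2*l) = 18*l)
Z(f) = 19/2 (Z(f) = (f + 18*f)/(f + f) = (19*f)/((2*f)) = (19*f)*(1/(2*f)) = 19/2)
(29*55)*Z(-9) = (29*55)*(19/2) = 1595*(19/2) = 30305/2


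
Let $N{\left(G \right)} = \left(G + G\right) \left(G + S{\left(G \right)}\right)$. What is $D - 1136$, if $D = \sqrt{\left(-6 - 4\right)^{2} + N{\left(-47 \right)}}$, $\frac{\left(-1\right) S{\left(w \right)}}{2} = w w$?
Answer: $-1136 + \sqrt{419810} \approx -488.07$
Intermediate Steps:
$S{\left(w \right)} = - 2 w^{2}$ ($S{\left(w \right)} = - 2 w w = - 2 w^{2}$)
$N{\left(G \right)} = 2 G \left(G - 2 G^{2}\right)$ ($N{\left(G \right)} = \left(G + G\right) \left(G - 2 G^{2}\right) = 2 G \left(G - 2 G^{2}\right)$)
$D = \sqrt{419810}$ ($D = \sqrt{\left(-6 - 4\right)^{2} + \left(-47\right)^{2} \left(2 - -188\right)} = \sqrt{\left(-10\right)^{2} + 2209 \left(2 + 188\right)} = \sqrt{100 + 2209 \cdot 190} = \sqrt{100 + 419710} = \sqrt{419810} \approx 647.93$)
$D - 1136 = \sqrt{419810} - 1136 = -1136 + \sqrt{419810}$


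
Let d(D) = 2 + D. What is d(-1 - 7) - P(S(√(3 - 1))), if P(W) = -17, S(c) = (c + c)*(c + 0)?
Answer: 11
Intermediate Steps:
S(c) = 2*c² (S(c) = (2*c)*c = 2*c²)
d(-1 - 7) - P(S(√(3 - 1))) = (2 + (-1 - 7)) - 1*(-17) = (2 - 8) + 17 = -6 + 17 = 11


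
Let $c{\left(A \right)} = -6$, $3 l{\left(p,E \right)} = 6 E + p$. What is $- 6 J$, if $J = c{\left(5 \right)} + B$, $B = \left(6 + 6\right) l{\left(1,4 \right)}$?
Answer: $-564$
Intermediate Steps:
$l{\left(p,E \right)} = 2 E + \frac{p}{3}$ ($l{\left(p,E \right)} = \frac{6 E + p}{3} = \frac{p + 6 E}{3} = 2 E + \frac{p}{3}$)
$B = 100$ ($B = \left(6 + 6\right) \left(2 \cdot 4 + \frac{1}{3} \cdot 1\right) = 12 \left(8 + \frac{1}{3}\right) = 12 \cdot \frac{25}{3} = 100$)
$J = 94$ ($J = -6 + 100 = 94$)
$- 6 J = \left(-6\right) 94 = -564$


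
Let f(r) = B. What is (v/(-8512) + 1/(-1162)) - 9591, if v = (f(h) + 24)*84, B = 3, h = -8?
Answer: -1694047997/176624 ≈ -9591.3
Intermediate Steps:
f(r) = 3
v = 2268 (v = (3 + 24)*84 = 27*84 = 2268)
(v/(-8512) + 1/(-1162)) - 9591 = (2268/(-8512) + 1/(-1162)) - 9591 = (2268*(-1/8512) - 1/1162) - 9591 = (-81/304 - 1/1162) - 9591 = -47213/176624 - 9591 = -1694047997/176624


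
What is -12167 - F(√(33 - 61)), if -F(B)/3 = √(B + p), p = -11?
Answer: -12167 + 3*√(-11 + 2*I*√7) ≈ -12165.0 + 10.219*I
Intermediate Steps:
F(B) = -3*√(-11 + B) (F(B) = -3*√(B - 11) = -3*√(-11 + B))
-12167 - F(√(33 - 61)) = -12167 - (-3)*√(-11 + √(33 - 61)) = -12167 - (-3)*√(-11 + √(-28)) = -12167 - (-3)*√(-11 + 2*I*√7) = -12167 + 3*√(-11 + 2*I*√7)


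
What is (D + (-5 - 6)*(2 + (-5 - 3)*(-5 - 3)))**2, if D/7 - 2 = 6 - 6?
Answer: 506944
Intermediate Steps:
D = 14 (D = 14 + 7*(6 - 6) = 14 + 7*0 = 14 + 0 = 14)
(D + (-5 - 6)*(2 + (-5 - 3)*(-5 - 3)))**2 = (14 + (-5 - 6)*(2 + (-5 - 3)*(-5 - 3)))**2 = (14 - 11*(2 - 8*(-8)))**2 = (14 - 11*(2 + 64))**2 = (14 - 11*66)**2 = (14 - 726)**2 = (-712)**2 = 506944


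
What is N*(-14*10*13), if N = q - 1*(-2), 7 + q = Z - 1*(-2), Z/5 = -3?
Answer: 32760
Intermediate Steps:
Z = -15 (Z = 5*(-3) = -15)
q = -20 (q = -7 + (-15 - 1*(-2)) = -7 + (-15 + 2) = -7 - 13 = -20)
N = -18 (N = -20 - 1*(-2) = -20 + 2 = -18)
N*(-14*10*13) = -18*(-14*10)*13 = -(-2520)*13 = -18*(-1820) = 32760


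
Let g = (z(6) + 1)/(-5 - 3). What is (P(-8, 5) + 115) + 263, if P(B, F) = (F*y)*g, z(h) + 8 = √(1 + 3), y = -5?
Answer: 2899/8 ≈ 362.38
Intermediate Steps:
z(h) = -6 (z(h) = -8 + √(1 + 3) = -8 + √4 = -8 + 2 = -6)
g = 5/8 (g = (-6 + 1)/(-5 - 3) = -5/(-8) = -5*(-⅛) = 5/8 ≈ 0.62500)
P(B, F) = -25*F/8 (P(B, F) = (F*(-5))*(5/8) = -5*F*(5/8) = -25*F/8)
(P(-8, 5) + 115) + 263 = (-25/8*5 + 115) + 263 = (-125/8 + 115) + 263 = 795/8 + 263 = 2899/8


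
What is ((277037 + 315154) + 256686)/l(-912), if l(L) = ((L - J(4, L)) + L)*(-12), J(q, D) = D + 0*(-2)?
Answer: 282959/3648 ≈ 77.566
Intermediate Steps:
J(q, D) = D (J(q, D) = D + 0 = D)
l(L) = -12*L (l(L) = ((L - L) + L)*(-12) = (0 + L)*(-12) = L*(-12) = -12*L)
((277037 + 315154) + 256686)/l(-912) = ((277037 + 315154) + 256686)/((-12*(-912))) = (592191 + 256686)/10944 = 848877*(1/10944) = 282959/3648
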